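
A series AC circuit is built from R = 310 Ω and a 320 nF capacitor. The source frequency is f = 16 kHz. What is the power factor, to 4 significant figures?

0.9950

ω = 2πf = 100500 rad/s
X_C = 1/(ωC) = 31.08 Ω
Z = 310.0 − j31.08 Ω
|Z| = √(310.0² + 31.08²) = 311.6 Ω
∠Z = arctan(-31.08/310.0) = -5.726°
cos φ = cos(-5.726°) = 0.9950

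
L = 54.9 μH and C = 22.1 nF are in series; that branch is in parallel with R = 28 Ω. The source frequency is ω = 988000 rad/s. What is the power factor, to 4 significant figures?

X_L = ωL = 54.24 Ω
X_C = 1/(ωC) = 45.80 Ω
Branch 1: Z₁ = R = 28.00 Ω
Branch 2 (series LC): Z₂ = j(X_L − X_C) = j8.443 Ω
Parallel: Z = Z₁Z₂/(Z₁+Z₂), |Z| = 8.083 Ω, ∠Z = 73.22°
cos φ = cos(73.22°) = 0.2887

0.2887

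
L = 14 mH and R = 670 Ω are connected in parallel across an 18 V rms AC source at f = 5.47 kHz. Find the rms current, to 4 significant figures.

46.06 mA

ω = 2πf = 34370 rad/s
X_L = ωL = 481.2 Ω
Parallel: admittances add. Y = 1/R + 1/(jωL)
Y = (0.001493 − j0.002078) S
|Y| = 0.002559 S → |Z| = 1/|Y| = 390.8 Ω, ∠Z = −∠Y = 54.32°
I = V/|Z| = 18/390.8 = 46.06 mA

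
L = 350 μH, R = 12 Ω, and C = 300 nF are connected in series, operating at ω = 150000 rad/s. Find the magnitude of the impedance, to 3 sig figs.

X_L = ωL = 52.5 Ω
X_C = 1/(ωC) = 22.2 Ω
Net reactance X = X_L − X_C = 30.3 Ω
Z = 12.0 + j30.3 Ω
|Z| = √(12.0² + 30.3²) = 32.6 Ω

32.6 Ω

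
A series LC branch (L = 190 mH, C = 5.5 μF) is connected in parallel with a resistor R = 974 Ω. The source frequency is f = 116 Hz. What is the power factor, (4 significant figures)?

0.1132

ω = 2πf = 728.8 rad/s
X_L = ωL = 138.5 Ω
X_C = 1/(ωC) = 249.5 Ω
Branch 1: Z₁ = R = 974.0 Ω
Branch 2 (series LC): Z₂ = j(X_L − X_C) = −j111.0 Ω
Parallel: Z = Z₁Z₂/(Z₁+Z₂), |Z| = 110.3 Ω, ∠Z = -83.50°
cos φ = cos(-83.50°) = 0.1132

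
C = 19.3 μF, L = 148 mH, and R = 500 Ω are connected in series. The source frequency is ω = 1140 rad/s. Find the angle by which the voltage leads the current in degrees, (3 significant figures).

X_L = ωL = 169 Ω
X_C = 1/(ωC) = 45.5 Ω
Net reactance X = X_L − X_C = 123 Ω
Z = 500 + j123 Ω
|Z| = √(500² + 123²) = 515 Ω
∠Z = arctan(123/500) = 13.8°

13.8°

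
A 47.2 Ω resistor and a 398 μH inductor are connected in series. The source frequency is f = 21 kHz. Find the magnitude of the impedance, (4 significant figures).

70.61 Ω

ω = 2πf = 131900 rad/s
X_L = ωL = 52.51 Ω
Z = 47.20 + j52.51 Ω
|Z| = √(47.20² + 52.51²) = 70.61 Ω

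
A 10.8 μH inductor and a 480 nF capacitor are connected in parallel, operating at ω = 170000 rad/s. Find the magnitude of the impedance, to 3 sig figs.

2.16 Ω

X_L = ωL = 1.84 Ω
X_C = 1/(ωC) = 12.3 Ω
Parallel: admittances add. Y = 1/(jωL) + jωC
Y = (0 − j0.463) S
|Y| = 0.463 S → |Z| = 1/|Y| = 2.16 Ω, ∠Z = −∠Y = 90.0°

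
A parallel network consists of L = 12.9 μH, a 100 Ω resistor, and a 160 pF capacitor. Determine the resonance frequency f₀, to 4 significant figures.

ω₀ = 1/√(LC) = 1/√(1.29e-05 × 1.6e-10) = 2.201e+07 rad/s
f₀ = ω₀/(2π) = 3.503 MHz

3.503 MHz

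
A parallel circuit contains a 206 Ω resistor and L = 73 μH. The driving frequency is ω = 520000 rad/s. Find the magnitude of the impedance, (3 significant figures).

X_L = ωL = 38.0 Ω
Parallel: admittances add. Y = 1/R + 1/(jωL)
Y = (0.00485 − j0.0263) S
|Y| = 0.0268 S → |Z| = 1/|Y| = 37.3 Ω, ∠Z = −∠Y = 79.6°

37.3 Ω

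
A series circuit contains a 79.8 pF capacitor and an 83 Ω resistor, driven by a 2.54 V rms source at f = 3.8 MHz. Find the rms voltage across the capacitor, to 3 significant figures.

2.51 V

ω = 2πf = 2.388e+07 rad/s
X_C = 1/(ωC) = 525 Ω
Z = 83.0 − j525 Ω
|Z| = √(83.0² + 525²) = 531 Ω
I = V/|Z| = 4.78 mA
V_C = I·|Z_C| = 0.00478 × 525 = 2.51 V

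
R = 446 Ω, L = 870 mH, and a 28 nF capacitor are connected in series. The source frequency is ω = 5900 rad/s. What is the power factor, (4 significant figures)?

0.4361

X_L = ωL = 5133 Ω
X_C = 1/(ωC) = 6053 Ω
Net reactance X = X_L − X_C = -920.3 Ω
Z = 446.0 − j920.3 Ω
|Z| = √(446.0² + 920.3²) = 1023 Ω
∠Z = arctan(-920.3/446.0) = -64.14°
cos φ = cos(-64.14°) = 0.4361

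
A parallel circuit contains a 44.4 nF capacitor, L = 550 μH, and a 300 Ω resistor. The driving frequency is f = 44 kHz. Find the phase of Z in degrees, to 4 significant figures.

-59.67°

ω = 2πf = 276500 rad/s
X_L = ωL = 152.1 Ω
X_C = 1/(ωC) = 81.47 Ω
Parallel: admittances add. Y = 1/R + 1/(jωL) + jωC
Y = (0.003333 + j0.005698) S
|Y| = 0.006602 S → |Z| = 1/|Y| = 151.5 Ω, ∠Z = −∠Y = -59.67°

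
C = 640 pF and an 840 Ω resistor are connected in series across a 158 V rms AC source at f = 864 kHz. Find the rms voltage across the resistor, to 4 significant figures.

ω = 2πf = 5.429e+06 rad/s
X_C = 1/(ωC) = 287.8 Ω
Z = 840.0 − j287.8 Ω
|Z| = √(840.0² + 287.8²) = 887.9 Ω
I = V/|Z| = 177.9 mA
V_R = I·|Z_R| = 0.1779 × 840.0 = 149.5 V

149.5 V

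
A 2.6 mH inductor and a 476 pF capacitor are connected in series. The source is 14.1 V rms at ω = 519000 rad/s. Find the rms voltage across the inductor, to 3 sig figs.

X_L = ωL = 1350 Ω
X_C = 1/(ωC) = 4050 Ω
Net reactance X = X_L − X_C = -2700 Ω
Z = − j2700 Ω
|Z| = √(0² + 2700²) = 2700 Ω
I = V/|Z| = 5.23 mA
V_L = I·|Z_L| = 0.00523 × 1350 = 7.05 V

7.05 V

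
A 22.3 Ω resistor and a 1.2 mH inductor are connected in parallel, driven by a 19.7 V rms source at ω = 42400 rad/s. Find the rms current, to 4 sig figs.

964.5 mA

X_L = ωL = 50.88 Ω
Parallel: admittances add. Y = 1/R + 1/(jωL)
Y = (0.04484 − j0.01965) S
|Y| = 0.04896 S → |Z| = 1/|Y| = 20.42 Ω, ∠Z = −∠Y = 23.67°
I = V/|Z| = 19.7/20.42 = 964.5 mA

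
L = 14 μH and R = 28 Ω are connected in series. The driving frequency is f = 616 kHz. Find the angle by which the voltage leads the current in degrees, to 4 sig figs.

62.67°

ω = 2πf = 3.87e+06 rad/s
X_L = ωL = 54.19 Ω
Z = 28.00 + j54.19 Ω
|Z| = √(28.00² + 54.19²) = 60.99 Ω
∠Z = arctan(54.19/28.00) = 62.67°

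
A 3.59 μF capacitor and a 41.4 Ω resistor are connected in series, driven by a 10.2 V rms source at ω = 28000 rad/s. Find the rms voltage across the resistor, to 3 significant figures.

9.92 V

X_C = 1/(ωC) = 9.95 Ω
Z = 41.4 − j9.95 Ω
|Z| = √(41.4² + 9.95²) = 42.6 Ω
I = V/|Z| = 240 mA
V_R = I·|Z_R| = 0.240 × 41.4 = 9.92 V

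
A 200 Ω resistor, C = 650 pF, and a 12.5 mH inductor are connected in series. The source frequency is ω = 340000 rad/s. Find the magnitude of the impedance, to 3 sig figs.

X_L = ωL = 4250 Ω
X_C = 1/(ωC) = 4520 Ω
Net reactance X = X_L − X_C = -275 Ω
Z = 200 − j275 Ω
|Z| = √(200² + 275²) = 340 Ω

340 Ω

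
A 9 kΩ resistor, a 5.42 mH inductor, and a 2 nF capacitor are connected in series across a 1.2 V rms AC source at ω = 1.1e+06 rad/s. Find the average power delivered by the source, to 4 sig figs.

X_L = ωL = 5962 Ω
X_C = 1/(ωC) = 454.5 Ω
Net reactance X = X_L − X_C = 5507 Ω
Z = 9000 + j5507 Ω
|Z| = √(9000² + 5507²) = 10550 Ω
∠Z = arctan(5507/9000) = 31.46°
I = V/|Z| = 113.7 μA
P = VI cos φ = 1.2 × 0.0001137 × cos(31.46°) = 116.4 μW

116.4 μW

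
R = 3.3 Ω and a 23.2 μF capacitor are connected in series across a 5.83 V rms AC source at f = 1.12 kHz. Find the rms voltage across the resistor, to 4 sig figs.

2.765 V

ω = 2πf = 7037 rad/s
X_C = 1/(ωC) = 6.125 Ω
Z = 3.300 − j6.125 Ω
|Z| = √(3.300² + 6.125²) = 6.958 Ω
I = V/|Z| = 837.9 mA
V_R = I·|Z_R| = 0.8379 × 3.300 = 2.765 V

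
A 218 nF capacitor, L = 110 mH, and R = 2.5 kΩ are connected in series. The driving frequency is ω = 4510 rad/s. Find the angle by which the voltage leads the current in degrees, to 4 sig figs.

X_L = ωL = 496.1 Ω
X_C = 1/(ωC) = 1017 Ω
Net reactance X = X_L − X_C = -521.0 Ω
Z = 2500 − j521.0 Ω
|Z| = √(2500² + 521.0²) = 2554 Ω
∠Z = arctan(-521.0/2500) = -11.77°

-11.77°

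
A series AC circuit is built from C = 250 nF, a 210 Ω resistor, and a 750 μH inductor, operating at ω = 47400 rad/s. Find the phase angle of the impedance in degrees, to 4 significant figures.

X_L = ωL = 35.55 Ω
X_C = 1/(ωC) = 84.39 Ω
Net reactance X = X_L − X_C = -48.84 Ω
Z = 210.0 − j48.84 Ω
|Z| = √(210.0² + 48.84²) = 215.6 Ω
∠Z = arctan(-48.84/210.0) = -13.09°

-13.09°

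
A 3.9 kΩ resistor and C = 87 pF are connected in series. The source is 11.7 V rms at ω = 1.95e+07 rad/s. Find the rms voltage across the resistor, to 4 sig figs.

11.57 V

X_C = 1/(ωC) = 589.4 Ω
Z = 3900 − j589.4 Ω
|Z| = √(3900² + 589.4²) = 3944 Ω
I = V/|Z| = 2.966 mA
V_R = I·|Z_R| = 0.002966 × 3900 = 11.57 V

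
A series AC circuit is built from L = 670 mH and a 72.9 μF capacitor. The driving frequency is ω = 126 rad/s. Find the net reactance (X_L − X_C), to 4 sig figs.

X_L = ωL = 84.42 Ω
X_C = 1/(ωC) = 108.9 Ω
X = 84.42 − 108.9 = -24.45 Ω

-24.45 Ω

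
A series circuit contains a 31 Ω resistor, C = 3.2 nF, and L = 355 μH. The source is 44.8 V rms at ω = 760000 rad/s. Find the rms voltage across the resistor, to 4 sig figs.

9.595 V

X_L = ωL = 269.8 Ω
X_C = 1/(ωC) = 411.2 Ω
Net reactance X = X_L − X_C = -141.4 Ω
Z = 31.00 − j141.4 Ω
|Z| = √(31.00² + 141.4²) = 144.7 Ω
I = V/|Z| = 309.5 mA
V_R = I·|Z_R| = 0.3095 × 31.00 = 9.595 V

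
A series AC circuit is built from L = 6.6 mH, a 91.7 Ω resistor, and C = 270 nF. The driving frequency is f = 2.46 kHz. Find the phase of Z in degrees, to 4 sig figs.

-56.32°

ω = 2πf = 15460 rad/s
X_L = ωL = 102.0 Ω
X_C = 1/(ωC) = 239.6 Ω
Net reactance X = X_L − X_C = -137.6 Ω
Z = 91.70 − j137.6 Ω
|Z| = √(91.70² + 137.6²) = 165.4 Ω
∠Z = arctan(-137.6/91.70) = -56.32°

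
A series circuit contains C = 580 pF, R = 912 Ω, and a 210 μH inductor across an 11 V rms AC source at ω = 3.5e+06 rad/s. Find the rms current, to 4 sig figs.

11.66 mA

X_L = ωL = 735.0 Ω
X_C = 1/(ωC) = 492.6 Ω
Net reactance X = X_L − X_C = 242.4 Ω
Z = 912.0 + j242.4 Ω
|Z| = √(912.0² + 242.4²) = 943.7 Ω
I = V/|Z| = 11/943.7 = 11.66 mA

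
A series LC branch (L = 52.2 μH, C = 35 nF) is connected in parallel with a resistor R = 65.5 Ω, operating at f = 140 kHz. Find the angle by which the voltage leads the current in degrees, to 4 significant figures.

78.41°

ω = 2πf = 879600 rad/s
X_L = ωL = 45.92 Ω
X_C = 1/(ωC) = 32.48 Ω
Branch 1: Z₁ = R = 65.50 Ω
Branch 2 (series LC): Z₂ = j(X_L − X_C) = j13.44 Ω
Parallel: Z = Z₁Z₂/(Z₁+Z₂), |Z| = 13.16 Ω, ∠Z = 78.41°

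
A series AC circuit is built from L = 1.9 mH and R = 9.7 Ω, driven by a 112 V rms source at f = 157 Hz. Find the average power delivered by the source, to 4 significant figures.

1.247 kW

ω = 2πf = 986.5 rad/s
X_L = ωL = 1.874 Ω
Z = 9.700 + j1.874 Ω
|Z| = √(9.700² + 1.874²) = 9.879 Ω
∠Z = arctan(1.874/9.700) = 10.94°
I = V/|Z| = 11.34 A
P = VI cos φ = 112 × 11.34 × cos(10.94°) = 1.247 kW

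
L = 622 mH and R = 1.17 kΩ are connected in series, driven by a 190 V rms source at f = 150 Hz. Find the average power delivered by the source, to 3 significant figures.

24.7 W

ω = 2πf = 942.5 rad/s
X_L = ωL = 586 Ω
Z = 1170 + j586 Ω
|Z| = √(1170² + 586²) = 1310 Ω
∠Z = arctan(586/1170) = 26.6°
I = V/|Z| = 145 mA
P = VI cos φ = 190 × 0.145 × cos(26.6°) = 24.7 W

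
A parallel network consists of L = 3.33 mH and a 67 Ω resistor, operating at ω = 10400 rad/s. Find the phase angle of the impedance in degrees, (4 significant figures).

X_L = ωL = 34.63 Ω
Parallel: admittances add. Y = 1/R + 1/(jωL)
Y = (0.01493 − j0.02888) S
|Y| = 0.03250 S → |Z| = 1/|Y| = 30.77 Ω, ∠Z = −∠Y = 62.67°

62.67°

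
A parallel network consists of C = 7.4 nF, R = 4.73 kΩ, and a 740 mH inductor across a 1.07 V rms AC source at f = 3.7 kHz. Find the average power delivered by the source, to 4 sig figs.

242.1 μW

ω = 2πf = 23250 rad/s
X_L = ωL = 17200 Ω
X_C = 1/(ωC) = 5813 Ω
Parallel: admittances add. Y = 1/R + 1/(jωL) + jωC
Y = (0.0002114 + j0.0001139) S
|Y| = 0.0002401 S → |Z| = 1/|Y| = 4164 Ω, ∠Z = −∠Y = -28.31°
I = V/|Z| = 257.0 μA
P = VI cos φ = 1.07 × 0.0002570 × cos(-28.31°) = 242.1 μW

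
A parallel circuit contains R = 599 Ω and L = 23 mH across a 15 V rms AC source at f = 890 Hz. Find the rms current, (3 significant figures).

119 mA

ω = 2πf = 5592 rad/s
X_L = ωL = 129 Ω
Parallel: admittances add. Y = 1/R + 1/(jωL)
Y = (0.00167 − j0.00778) S
|Y| = 0.00795 S → |Z| = 1/|Y| = 126 Ω, ∠Z = −∠Y = 77.9°
I = V/|Z| = 15/126 = 119 mA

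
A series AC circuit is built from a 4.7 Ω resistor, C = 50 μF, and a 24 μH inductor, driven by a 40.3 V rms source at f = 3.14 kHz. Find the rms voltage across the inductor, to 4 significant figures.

ω = 2πf = 19730 rad/s
X_L = ωL = 0.4735 Ω
X_C = 1/(ωC) = 1.014 Ω
Net reactance X = X_L − X_C = -0.5402 Ω
Z = 4.700 − j0.5402 Ω
|Z| = √(4.700² + 0.5402²) = 4.731 Ω
I = V/|Z| = 8.518 A
V_L = I·|Z_L| = 8.518 × 0.4735 = 4.033 V

4.033 V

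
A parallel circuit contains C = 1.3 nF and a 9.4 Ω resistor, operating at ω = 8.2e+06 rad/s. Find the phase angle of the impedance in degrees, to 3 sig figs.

-5.72°

X_C = 1/(ωC) = 93.8 Ω
Parallel: admittances add. Y = 1/R + jωC
Y = (0.106 + j0.0107) S
|Y| = 0.107 S → |Z| = 1/|Y| = 9.35 Ω, ∠Z = −∠Y = -5.72°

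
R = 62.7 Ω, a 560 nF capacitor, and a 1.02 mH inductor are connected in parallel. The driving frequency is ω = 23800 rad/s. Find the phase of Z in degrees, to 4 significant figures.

60.21°

X_L = ωL = 24.28 Ω
X_C = 1/(ωC) = 75.03 Ω
Parallel: admittances add. Y = 1/R + 1/(jωL) + jωC
Y = (0.01595 − j0.02786) S
|Y| = 0.03211 S → |Z| = 1/|Y| = 31.15 Ω, ∠Z = −∠Y = 60.21°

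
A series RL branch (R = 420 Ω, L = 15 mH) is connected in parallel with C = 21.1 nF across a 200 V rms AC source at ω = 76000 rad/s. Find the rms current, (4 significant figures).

X_L = ωL = 1140 Ω
X_C = 1/(ωC) = 623.6 Ω
Branch 1 (R+jX_L): Z₁ = 420.0 + j1140 Ω, |Z₁| = 1215 Ω
Branch 2 (−jX_C): Z₂ = −j623.6 Ω
Parallel: Z = Z₁Z₂/(Z₁+Z₂), |Z| = 1138 Ω, ∠Z = -71.10°
I = V/|Z| = 200/1138 = 175.7 mA

175.7 mA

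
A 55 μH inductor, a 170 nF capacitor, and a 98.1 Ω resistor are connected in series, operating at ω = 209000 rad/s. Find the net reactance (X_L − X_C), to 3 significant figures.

X_L = ωL = 11.5 Ω
X_C = 1/(ωC) = 28.1 Ω
X = 11.5 − 28.1 = -16.7 Ω

-16.7 Ω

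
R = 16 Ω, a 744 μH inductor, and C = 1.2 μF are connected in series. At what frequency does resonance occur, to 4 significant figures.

5.327 kHz

ω₀ = 1/√(LC) = 1/√(0.000744 × 1.2e-06) = 33470 rad/s
f₀ = ω₀/(2π) = 5.327 kHz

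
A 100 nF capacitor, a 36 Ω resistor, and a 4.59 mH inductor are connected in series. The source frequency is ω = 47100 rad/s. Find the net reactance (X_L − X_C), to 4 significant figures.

3.875 Ω

X_L = ωL = 216.2 Ω
X_C = 1/(ωC) = 212.3 Ω
X = 216.2 − 212.3 = 3.875 Ω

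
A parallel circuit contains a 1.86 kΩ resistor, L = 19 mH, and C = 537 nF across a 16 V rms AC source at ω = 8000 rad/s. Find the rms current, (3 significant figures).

X_L = ωL = 152 Ω
X_C = 1/(ωC) = 233 Ω
Parallel: admittances add. Y = 1/R + 1/(jωL) + jωC
Y = (0.000538 − j0.00228) S
|Y| = 0.00235 S → |Z| = 1/|Y| = 426 Ω, ∠Z = −∠Y = 76.7°
I = V/|Z| = 16/426 = 37.5 mA

37.5 mA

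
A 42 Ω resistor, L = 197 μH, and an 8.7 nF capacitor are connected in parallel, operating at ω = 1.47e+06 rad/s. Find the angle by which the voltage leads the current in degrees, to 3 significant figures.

X_L = ωL = 290 Ω
X_C = 1/(ωC) = 78.2 Ω
Parallel: admittances add. Y = 1/R + 1/(jωL) + jωC
Y = (0.0238 + j0.00934) S
|Y| = 0.0256 S → |Z| = 1/|Y| = 39.1 Ω, ∠Z = −∠Y = -21.4°

-21.4°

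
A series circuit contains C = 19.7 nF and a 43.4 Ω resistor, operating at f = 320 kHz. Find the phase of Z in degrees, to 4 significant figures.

ω = 2πf = 2.011e+06 rad/s
X_C = 1/(ωC) = 25.25 Ω
Z = 43.40 − j25.25 Ω
|Z| = √(43.40² + 25.25²) = 50.21 Ω
∠Z = arctan(-25.25/43.40) = -30.19°

-30.19°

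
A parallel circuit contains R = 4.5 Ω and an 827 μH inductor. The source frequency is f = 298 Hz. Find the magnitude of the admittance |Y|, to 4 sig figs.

683.0 mS

ω = 2πf = 1872 rad/s
X_L = ωL = 1.548 Ω
Parallel: admittances add. Y = 1/R + 1/(jωL)
Y = (0.2222 − j0.6458) S
|Y| = 0.6830 S → |Z| = 1/|Y| = 1.464 Ω, ∠Z = −∠Y = 71.01°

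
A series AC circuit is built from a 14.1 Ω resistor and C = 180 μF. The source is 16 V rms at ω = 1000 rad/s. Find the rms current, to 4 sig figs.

1.056 A

X_C = 1/(ωC) = 5.556 Ω
Z = 14.10 − j5.556 Ω
|Z| = √(14.10² + 5.556²) = 15.16 Ω
I = V/|Z| = 16/15.16 = 1.056 A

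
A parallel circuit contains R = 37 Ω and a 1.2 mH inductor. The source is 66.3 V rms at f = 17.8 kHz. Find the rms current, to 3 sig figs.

1.86 A

ω = 2πf = 111800 rad/s
X_L = ωL = 134 Ω
Parallel: admittances add. Y = 1/R + 1/(jωL)
Y = (0.0270 − j0.00745) S
|Y| = 0.0280 S → |Z| = 1/|Y| = 35.7 Ω, ∠Z = −∠Y = 15.4°
I = V/|Z| = 66.3/35.7 = 1.86 A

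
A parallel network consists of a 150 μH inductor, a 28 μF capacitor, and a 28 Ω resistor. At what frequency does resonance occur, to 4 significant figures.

2.456 kHz

ω₀ = 1/√(LC) = 1/√(0.00015 × 2.8e-05) = 15430 rad/s
f₀ = ω₀/(2π) = 2.456 kHz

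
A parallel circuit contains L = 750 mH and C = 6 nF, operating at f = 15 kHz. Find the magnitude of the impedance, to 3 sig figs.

ω = 2πf = 94250 rad/s
X_L = ωL = 70700 Ω
X_C = 1/(ωC) = 1770 Ω
Parallel: admittances add. Y = 1/(jωL) + jωC
Y = (0 + j0.000551) S
|Y| = 0.000551 S → |Z| = 1/|Y| = 1810 Ω, ∠Z = −∠Y = -90.0°

1810 Ω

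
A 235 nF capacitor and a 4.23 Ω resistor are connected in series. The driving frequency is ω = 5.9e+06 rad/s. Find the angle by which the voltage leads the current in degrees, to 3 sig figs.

-9.68°

X_C = 1/(ωC) = 0.721 Ω
Z = 4.23 − j0.721 Ω
|Z| = √(4.23² + 0.721²) = 4.29 Ω
∠Z = arctan(-0.721/4.23) = -9.68°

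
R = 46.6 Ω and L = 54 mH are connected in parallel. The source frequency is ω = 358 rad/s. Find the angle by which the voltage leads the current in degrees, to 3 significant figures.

X_L = ωL = 19.3 Ω
Parallel: admittances add. Y = 1/R + 1/(jωL)
Y = (0.0215 − j0.0517) S
|Y| = 0.0560 S → |Z| = 1/|Y| = 17.9 Ω, ∠Z = −∠Y = 67.5°

67.5°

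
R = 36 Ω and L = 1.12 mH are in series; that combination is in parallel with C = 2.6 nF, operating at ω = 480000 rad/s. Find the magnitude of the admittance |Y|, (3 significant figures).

X_L = ωL = 538 Ω
X_C = 1/(ωC) = 801 Ω
Branch 1 (R+jX_L): Z₁ = 36.0 + j538 Ω, |Z₁| = 539 Ω
Branch 2 (−jX_C): Z₂ = −j801 Ω
Parallel: Z = Z₁Z₂/(Z₁+Z₂), |Z| = 1620 Ω, ∠Z = 78.4°
|Y| = 1/|Z| = 616 μS

616 μS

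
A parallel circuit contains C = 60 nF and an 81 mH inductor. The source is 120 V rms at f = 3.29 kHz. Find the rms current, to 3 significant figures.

ω = 2πf = 20670 rad/s
X_L = ωL = 1670 Ω
X_C = 1/(ωC) = 806 Ω
Parallel: admittances add. Y = 1/(jωL) + jωC
Y = (0 + j0.000643) S
|Y| = 0.000643 S → |Z| = 1/|Y| = 1560 Ω, ∠Z = −∠Y = -90.0°
I = V/|Z| = 120/1560 = 77.2 mA

77.2 mA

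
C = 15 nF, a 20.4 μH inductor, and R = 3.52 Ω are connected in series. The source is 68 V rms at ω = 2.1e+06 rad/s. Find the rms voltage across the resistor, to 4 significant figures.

X_L = ωL = 42.84 Ω
X_C = 1/(ωC) = 31.75 Ω
Net reactance X = X_L − X_C = 11.09 Ω
Z = 3.520 + j11.09 Ω
|Z| = √(3.520² + 11.09²) = 11.64 Ω
I = V/|Z| = 5.842 A
V_R = I·|Z_R| = 5.842 × 3.520 = 20.57 V

20.57 V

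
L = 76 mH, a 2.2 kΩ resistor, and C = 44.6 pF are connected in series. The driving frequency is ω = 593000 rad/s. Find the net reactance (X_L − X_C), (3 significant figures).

7260 Ω

X_L = ωL = 45100 Ω
X_C = 1/(ωC) = 37800 Ω
X = 45100 − 37800 = 7260 Ω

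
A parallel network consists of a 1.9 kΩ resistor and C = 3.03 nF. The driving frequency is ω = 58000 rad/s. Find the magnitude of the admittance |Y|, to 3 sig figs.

X_C = 1/(ωC) = 5690 Ω
Parallel: admittances add. Y = 1/R + jωC
Y = (0.000526 + j0.000176) S
|Y| = 0.000555 S → |Z| = 1/|Y| = 1800 Ω, ∠Z = −∠Y = -18.5°

555 μS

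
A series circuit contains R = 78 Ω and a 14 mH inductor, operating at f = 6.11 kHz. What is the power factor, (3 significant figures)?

ω = 2πf = 38390 rad/s
X_L = ωL = 537 Ω
Z = 78.0 + j537 Ω
|Z| = √(78.0² + 537²) = 543 Ω
∠Z = arctan(537/78.0) = 81.7°
cos φ = cos(81.7°) = 0.144

0.144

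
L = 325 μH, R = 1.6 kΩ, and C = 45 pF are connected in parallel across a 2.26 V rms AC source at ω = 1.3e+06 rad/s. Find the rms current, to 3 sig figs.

5.40 mA

X_L = ωL = 422 Ω
X_C = 1/(ωC) = 17100 Ω
Parallel: admittances add. Y = 1/R + 1/(jωL) + jωC
Y = (0.000625 − j0.00231) S
|Y| = 0.00239 S → |Z| = 1/|Y| = 418 Ω, ∠Z = −∠Y = 74.9°
I = V/|Z| = 2.26/418 = 5.40 mA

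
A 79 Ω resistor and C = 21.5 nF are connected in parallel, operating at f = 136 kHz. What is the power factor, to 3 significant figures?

0.567

ω = 2πf = 854500 rad/s
X_C = 1/(ωC) = 54.4 Ω
Parallel: admittances add. Y = 1/R + jωC
Y = (0.0127 + j0.0184) S
|Y| = 0.0223 S → |Z| = 1/|Y| = 44.8 Ω, ∠Z = −∠Y = -55.4°
cos φ = cos(-55.4°) = 0.567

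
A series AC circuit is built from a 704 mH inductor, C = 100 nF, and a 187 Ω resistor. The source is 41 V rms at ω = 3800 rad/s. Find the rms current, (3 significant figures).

X_L = ωL = 2680 Ω
X_C = 1/(ωC) = 2630 Ω
Net reactance X = X_L − X_C = 43.6 Ω
Z = 187 + j43.6 Ω
|Z| = √(187² + 43.6²) = 192 Ω
I = V/|Z| = 41/192 = 214 mA

214 mA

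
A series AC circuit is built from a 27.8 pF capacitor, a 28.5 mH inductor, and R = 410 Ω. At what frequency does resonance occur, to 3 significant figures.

179 kHz

ω₀ = 1/√(LC) = 1/√(0.0285 × 2.78e-11) = 1.123e+06 rad/s
f₀ = ω₀/(2π) = 179 kHz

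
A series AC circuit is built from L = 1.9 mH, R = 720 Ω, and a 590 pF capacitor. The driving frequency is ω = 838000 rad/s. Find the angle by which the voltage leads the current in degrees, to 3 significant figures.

-30.9°

X_L = ωL = 1590 Ω
X_C = 1/(ωC) = 2020 Ω
Net reactance X = X_L − X_C = -430 Ω
Z = 720 − j430 Ω
|Z| = √(720² + 430²) = 839 Ω
∠Z = arctan(-430/720) = -30.9°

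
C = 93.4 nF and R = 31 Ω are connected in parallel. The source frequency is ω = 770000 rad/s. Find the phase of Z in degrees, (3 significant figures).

X_C = 1/(ωC) = 13.9 Ω
Parallel: admittances add. Y = 1/R + jωC
Y = (0.0323 + j0.0719) S
|Y| = 0.0788 S → |Z| = 1/|Y| = 12.7 Ω, ∠Z = −∠Y = -65.8°

-65.8°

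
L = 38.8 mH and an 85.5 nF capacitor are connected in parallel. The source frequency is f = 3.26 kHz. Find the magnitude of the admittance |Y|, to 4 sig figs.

493.1 μS

ω = 2πf = 20480 rad/s
X_L = ωL = 794.7 Ω
X_C = 1/(ωC) = 571.0 Ω
Parallel: admittances add. Y = 1/(jωL) + jωC
Y = (0 + j0.0004931) S
|Y| = 0.0004931 S → |Z| = 1/|Y| = 2028 Ω, ∠Z = −∠Y = -90.00°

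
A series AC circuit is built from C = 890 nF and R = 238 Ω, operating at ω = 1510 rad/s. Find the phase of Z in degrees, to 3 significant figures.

X_C = 1/(ωC) = 744 Ω
Z = 238 − j744 Ω
|Z| = √(238² + 744²) = 781 Ω
∠Z = arctan(-744/238) = -72.3°

-72.3°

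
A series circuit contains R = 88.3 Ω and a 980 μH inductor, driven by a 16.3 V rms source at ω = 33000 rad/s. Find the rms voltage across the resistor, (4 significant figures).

15.31 V

X_L = ωL = 32.34 Ω
Z = 88.30 + j32.34 Ω
|Z| = √(88.30² + 32.34²) = 94.04 Ω
I = V/|Z| = 173.3 mA
V_R = I·|Z_R| = 0.1733 × 88.30 = 15.31 V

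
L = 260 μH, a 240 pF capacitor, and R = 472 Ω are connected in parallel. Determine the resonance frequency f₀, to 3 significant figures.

637 kHz

ω₀ = 1/√(LC) = 1/√(0.00026 × 2.4e-10) = 4.003e+06 rad/s
f₀ = ω₀/(2π) = 637 kHz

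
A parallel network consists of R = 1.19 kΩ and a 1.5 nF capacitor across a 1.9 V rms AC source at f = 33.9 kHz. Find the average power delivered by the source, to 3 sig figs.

ω = 2πf = 213000 rad/s
X_C = 1/(ωC) = 3130 Ω
Parallel: admittances add. Y = 1/R + jωC
Y = (0.000840 + j0.000319) S
|Y| = 0.000899 S → |Z| = 1/|Y| = 1110 Ω, ∠Z = −∠Y = -20.8°
I = V/|Z| = 1.71 mA
P = VI cos φ = 1.9 × 0.00171 × cos(-20.8°) = 3.03 mW

3.03 mW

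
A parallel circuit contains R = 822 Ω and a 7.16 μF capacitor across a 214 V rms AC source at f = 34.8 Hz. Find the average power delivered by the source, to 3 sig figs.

ω = 2πf = 218.7 rad/s
X_C = 1/(ωC) = 639 Ω
Parallel: admittances add. Y = 1/R + jωC
Y = (0.00122 + j0.00157) S
|Y| = 0.00198 S → |Z| = 1/|Y| = 504 Ω, ∠Z = −∠Y = -52.2°
I = V/|Z| = 424 mA
P = VI cos φ = 214 × 0.424 × cos(-52.2°) = 55.7 W

55.7 W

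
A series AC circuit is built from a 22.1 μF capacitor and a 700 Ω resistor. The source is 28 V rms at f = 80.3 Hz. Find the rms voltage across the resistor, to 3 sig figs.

ω = 2πf = 504.5 rad/s
X_C = 1/(ωC) = 89.7 Ω
Z = 700 − j89.7 Ω
|Z| = √(700² + 89.7²) = 706 Ω
I = V/|Z| = 39.7 mA
V_R = I·|Z_R| = 0.0397 × 700 = 27.8 V

27.8 V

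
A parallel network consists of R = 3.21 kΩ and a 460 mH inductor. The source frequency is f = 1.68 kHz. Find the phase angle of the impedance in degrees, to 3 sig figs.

ω = 2πf = 10560 rad/s
X_L = ωL = 4860 Ω
Parallel: admittances add. Y = 1/R + 1/(jωL)
Y = (0.000312 − j0.000206) S
|Y| = 0.000373 S → |Z| = 1/|Y| = 2680 Ω, ∠Z = −∠Y = 33.5°

33.5°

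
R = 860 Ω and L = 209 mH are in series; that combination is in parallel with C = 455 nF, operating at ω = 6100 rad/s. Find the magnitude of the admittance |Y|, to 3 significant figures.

2.27 mS

X_L = ωL = 1270 Ω
X_C = 1/(ωC) = 360 Ω
Branch 1 (R+jX_L): Z₁ = 860 + j1270 Ω, |Z₁| = 1540 Ω
Branch 2 (−jX_C): Z₂ = −j360 Ω
Parallel: Z = Z₁Z₂/(Z₁+Z₂), |Z| = 441 Ω, ∠Z = -80.8°
|Y| = 1/|Z| = 2.27 mS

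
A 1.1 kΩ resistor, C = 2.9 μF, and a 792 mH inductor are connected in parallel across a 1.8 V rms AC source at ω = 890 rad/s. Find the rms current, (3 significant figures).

X_L = ωL = 705 Ω
X_C = 1/(ωC) = 387 Ω
Parallel: admittances add. Y = 1/R + 1/(jωL) + jωC
Y = (0.000909 + j0.00116) S
|Y| = 0.00148 S → |Z| = 1/|Y| = 678 Ω, ∠Z = −∠Y = -52.0°
I = V/|Z| = 1.8/678 = 2.66 mA

2.66 mA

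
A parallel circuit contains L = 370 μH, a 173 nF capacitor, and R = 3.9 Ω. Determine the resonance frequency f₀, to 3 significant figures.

ω₀ = 1/√(LC) = 1/√(0.00037 × 1.73e-07) = 125000 rad/s
f₀ = ω₀/(2π) = 19.9 kHz

19.9 kHz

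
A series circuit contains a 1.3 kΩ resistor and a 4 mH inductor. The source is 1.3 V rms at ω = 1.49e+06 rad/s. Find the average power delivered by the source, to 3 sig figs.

59.0 μW

X_L = ωL = 5960 Ω
Z = 1300 + j5960 Ω
|Z| = √(1300² + 5960²) = 6100 Ω
∠Z = arctan(5960/1300) = 77.7°
I = V/|Z| = 213 μA
P = VI cos φ = 1.3 × 0.000213 × cos(77.7°) = 59.0 μW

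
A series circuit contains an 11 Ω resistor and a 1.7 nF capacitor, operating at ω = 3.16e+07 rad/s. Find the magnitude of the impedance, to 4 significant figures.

21.62 Ω

X_C = 1/(ωC) = 18.62 Ω
Z = 11.00 − j18.62 Ω
|Z| = √(11.00² + 18.62²) = 21.62 Ω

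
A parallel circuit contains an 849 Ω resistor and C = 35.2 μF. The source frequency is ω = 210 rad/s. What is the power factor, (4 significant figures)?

X_C = 1/(ωC) = 135.3 Ω
Parallel: admittances add. Y = 1/R + jωC
Y = (0.001178 + j0.007392) S
|Y| = 0.007485 S → |Z| = 1/|Y| = 133.6 Ω, ∠Z = −∠Y = -80.95°
cos φ = cos(-80.95°) = 0.1574

0.1574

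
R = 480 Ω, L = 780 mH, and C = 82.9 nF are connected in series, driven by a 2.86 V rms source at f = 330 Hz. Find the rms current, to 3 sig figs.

ω = 2πf = 2073 rad/s
X_L = ωL = 1620 Ω
X_C = 1/(ωC) = 5820 Ω
Net reactance X = X_L − X_C = -4200 Ω
Z = 480 − j4200 Ω
|Z| = √(480² + 4200²) = 4230 Ω
I = V/|Z| = 2.86/4230 = 676 μA

676 μA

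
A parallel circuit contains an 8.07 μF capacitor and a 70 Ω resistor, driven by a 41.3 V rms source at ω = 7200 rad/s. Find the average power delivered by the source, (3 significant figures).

X_C = 1/(ωC) = 17.2 Ω
Parallel: admittances add. Y = 1/R + jωC
Y = (0.0143 + j0.0581) S
|Y| = 0.0598 S → |Z| = 1/|Y| = 16.7 Ω, ∠Z = −∠Y = -76.2°
I = V/|Z| = 2.47 A
P = VI cos φ = 41.3 × 2.47 × cos(-76.2°) = 24.4 W

24.4 W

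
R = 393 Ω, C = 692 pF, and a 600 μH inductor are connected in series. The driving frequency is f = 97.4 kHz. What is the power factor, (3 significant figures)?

0.193

ω = 2πf = 612000 rad/s
X_L = ωL = 367 Ω
X_C = 1/(ωC) = 2360 Ω
Net reactance X = X_L − X_C = -1990 Ω
Z = 393 − j1990 Ω
|Z| = √(393² + 1990²) = 2030 Ω
∠Z = arctan(-1990/393) = -78.9°
cos φ = cos(-78.9°) = 0.193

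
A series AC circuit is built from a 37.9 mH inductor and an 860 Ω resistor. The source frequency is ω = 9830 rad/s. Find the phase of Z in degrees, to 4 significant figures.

X_L = ωL = 372.6 Ω
Z = 860.0 + j372.6 Ω
|Z| = √(860.0² + 372.6²) = 937.2 Ω
∠Z = arctan(372.6/860.0) = 23.42°

23.42°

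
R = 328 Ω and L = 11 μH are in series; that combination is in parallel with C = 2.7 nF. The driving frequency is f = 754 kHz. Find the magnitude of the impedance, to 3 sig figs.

ω = 2πf = 4.738e+06 rad/s
X_L = ωL = 52.1 Ω
X_C = 1/(ωC) = 78.2 Ω
Branch 1 (R+jX_L): Z₁ = 328 + j52.1 Ω, |Z₁| = 332 Ω
Branch 2 (−jX_C): Z₂ = −j78.2 Ω
Parallel: Z = Z₁Z₂/(Z₁+Z₂), |Z| = 78.9 Ω, ∠Z = -76.4°

78.9 Ω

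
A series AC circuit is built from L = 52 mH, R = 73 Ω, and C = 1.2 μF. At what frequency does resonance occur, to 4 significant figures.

637.1 Hz

ω₀ = 1/√(LC) = 1/√(0.052 × 1.2e-06) = 4003 rad/s
f₀ = ω₀/(2π) = 637.1 Hz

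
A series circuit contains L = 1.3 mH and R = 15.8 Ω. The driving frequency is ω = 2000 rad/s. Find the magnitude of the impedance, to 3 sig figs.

16.0 Ω

X_L = ωL = 2.60 Ω
Z = 15.8 + j2.60 Ω
|Z| = √(15.8² + 2.60²) = 16.0 Ω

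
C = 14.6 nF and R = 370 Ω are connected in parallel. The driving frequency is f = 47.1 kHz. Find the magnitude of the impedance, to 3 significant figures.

196 Ω

ω = 2πf = 295900 rad/s
X_C = 1/(ωC) = 231 Ω
Parallel: admittances add. Y = 1/R + jωC
Y = (0.00270 + j0.00432) S
|Y| = 0.00510 S → |Z| = 1/|Y| = 196 Ω, ∠Z = −∠Y = -58.0°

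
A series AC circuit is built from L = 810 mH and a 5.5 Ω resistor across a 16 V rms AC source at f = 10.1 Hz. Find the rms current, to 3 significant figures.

ω = 2πf = 63.46 rad/s
X_L = ωL = 51.4 Ω
Z = 5.50 + j51.4 Ω
|Z| = √(5.50² + 51.4²) = 51.7 Ω
I = V/|Z| = 16/51.7 = 310 mA

310 mA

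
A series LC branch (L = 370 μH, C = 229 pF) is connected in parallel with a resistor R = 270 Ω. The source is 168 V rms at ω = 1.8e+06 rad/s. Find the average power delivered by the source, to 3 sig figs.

X_L = ωL = 666 Ω
X_C = 1/(ωC) = 2430 Ω
Branch 1: Z₁ = R = 270 Ω
Branch 2 (series LC): Z₂ = j(X_L − X_C) = −j1760 Ω
Parallel: Z = Z₁Z₂/(Z₁+Z₂), |Z| = 267 Ω, ∠Z = -8.72°
I = V/|Z| = 630 mA
P = VI cos φ = 168 × 0.630 × cos(-8.72°) = 105 W

105 W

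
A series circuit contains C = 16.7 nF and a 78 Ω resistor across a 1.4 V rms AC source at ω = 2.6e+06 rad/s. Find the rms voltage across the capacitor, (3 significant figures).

X_C = 1/(ωC) = 23.0 Ω
Z = 78.0 − j23.0 Ω
|Z| = √(78.0² + 23.0²) = 81.3 Ω
I = V/|Z| = 17.2 mA
V_C = I·|Z_C| = 0.0172 × 23.0 = 0.396 V

0.396 V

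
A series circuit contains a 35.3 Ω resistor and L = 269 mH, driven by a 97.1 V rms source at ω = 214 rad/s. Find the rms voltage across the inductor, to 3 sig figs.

82.8 V

X_L = ωL = 57.6 Ω
Z = 35.3 + j57.6 Ω
|Z| = √(35.3² + 57.6²) = 67.5 Ω
I = V/|Z| = 1.44 A
V_L = I·|Z_L| = 1.44 × 57.6 = 82.8 V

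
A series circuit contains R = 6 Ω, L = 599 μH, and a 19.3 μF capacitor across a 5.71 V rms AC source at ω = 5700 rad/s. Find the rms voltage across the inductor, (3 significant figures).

2.36 V

X_L = ωL = 3.41 Ω
X_C = 1/(ωC) = 9.09 Ω
Net reactance X = X_L − X_C = -5.68 Ω
Z = 6.00 − j5.68 Ω
|Z| = √(6.00² + 5.68²) = 8.26 Ω
I = V/|Z| = 691 mA
V_L = I·|Z_L| = 0.691 × 3.41 = 2.36 V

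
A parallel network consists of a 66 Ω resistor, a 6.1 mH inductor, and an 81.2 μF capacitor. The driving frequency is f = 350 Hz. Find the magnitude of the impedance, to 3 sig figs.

ω = 2πf = 2199 rad/s
X_L = ωL = 13.4 Ω
X_C = 1/(ωC) = 5.60 Ω
Parallel: admittances add. Y = 1/R + 1/(jωL) + jωC
Y = (0.0152 + j0.104) S
|Y| = 0.105 S → |Z| = 1/|Y| = 9.51 Ω, ∠Z = −∠Y = -81.7°

9.51 Ω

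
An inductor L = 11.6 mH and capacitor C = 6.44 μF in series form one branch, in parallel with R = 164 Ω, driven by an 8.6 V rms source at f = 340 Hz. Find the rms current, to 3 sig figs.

ω = 2πf = 2136 rad/s
X_L = ωL = 24.8 Ω
X_C = 1/(ωC) = 72.7 Ω
Branch 1: Z₁ = R = 164 Ω
Branch 2 (series LC): Z₂ = j(X_L − X_C) = −j47.9 Ω
Parallel: Z = Z₁Z₂/(Z₁+Z₂), |Z| = 46.0 Ω, ∠Z = -73.7°
I = V/|Z| = 8.6/46.0 = 187 mA

187 mA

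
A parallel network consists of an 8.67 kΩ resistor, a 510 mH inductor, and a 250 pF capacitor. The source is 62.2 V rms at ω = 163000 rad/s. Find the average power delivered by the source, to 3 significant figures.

446 mW

X_L = ωL = 83100 Ω
X_C = 1/(ωC) = 24500 Ω
Parallel: admittances add. Y = 1/R + 1/(jωL) + jωC
Y = (0.000115 + j2.87e-05) S
|Y| = 0.000119 S → |Z| = 1/|Y| = 8410 Ω, ∠Z = −∠Y = -14.0°
I = V/|Z| = 7.39 mA
P = VI cos φ = 62.2 × 0.00739 × cos(-14.0°) = 446 mW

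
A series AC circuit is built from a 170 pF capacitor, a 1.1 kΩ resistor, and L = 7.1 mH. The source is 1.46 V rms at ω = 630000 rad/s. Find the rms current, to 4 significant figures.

X_L = ωL = 4473 Ω
X_C = 1/(ωC) = 9337 Ω
Net reactance X = X_L − X_C = -4864 Ω
Z = 1100 − j4864 Ω
|Z| = √(1100² + 4864²) = 4987 Ω
I = V/|Z| = 1.46/4987 = 292.8 μA

292.8 μA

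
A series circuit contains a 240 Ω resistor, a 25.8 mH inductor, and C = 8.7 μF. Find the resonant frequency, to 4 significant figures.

335.9 Hz

ω₀ = 1/√(LC) = 1/√(0.0258 × 8.7e-06) = 2111 rad/s
f₀ = ω₀/(2π) = 335.9 Hz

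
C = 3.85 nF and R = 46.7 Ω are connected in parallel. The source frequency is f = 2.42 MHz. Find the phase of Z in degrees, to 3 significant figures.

ω = 2πf = 1.521e+07 rad/s
X_C = 1/(ωC) = 17.1 Ω
Parallel: admittances add. Y = 1/R + jωC
Y = (0.0214 + j0.0585) S
|Y| = 0.0623 S → |Z| = 1/|Y| = 16.0 Ω, ∠Z = −∠Y = -69.9°

-69.9°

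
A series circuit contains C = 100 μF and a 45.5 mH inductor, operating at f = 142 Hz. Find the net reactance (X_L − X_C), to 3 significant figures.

29.4 Ω

ω = 2πf = 892.2 rad/s
X_L = ωL = 40.6 Ω
X_C = 1/(ωC) = 11.2 Ω
X = 40.6 − 11.2 = 29.4 Ω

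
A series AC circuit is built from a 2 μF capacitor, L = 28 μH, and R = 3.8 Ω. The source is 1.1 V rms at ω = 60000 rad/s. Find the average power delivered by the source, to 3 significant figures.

78.3 mW

X_L = ωL = 1.68 Ω
X_C = 1/(ωC) = 8.33 Ω
Net reactance X = X_L − X_C = -6.65 Ω
Z = 3.80 − j6.65 Ω
|Z| = √(3.80² + 6.65²) = 7.66 Ω
∠Z = arctan(-6.65/3.80) = -60.3°
I = V/|Z| = 144 mA
P = VI cos φ = 1.1 × 0.144 × cos(-60.3°) = 78.3 mW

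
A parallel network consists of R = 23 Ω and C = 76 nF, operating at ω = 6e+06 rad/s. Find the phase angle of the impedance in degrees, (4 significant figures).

-84.55°

X_C = 1/(ωC) = 2.193 Ω
Parallel: admittances add. Y = 1/R + jωC
Y = (0.04348 + j0.4560) S
|Y| = 0.4581 S → |Z| = 1/|Y| = 2.183 Ω, ∠Z = −∠Y = -84.55°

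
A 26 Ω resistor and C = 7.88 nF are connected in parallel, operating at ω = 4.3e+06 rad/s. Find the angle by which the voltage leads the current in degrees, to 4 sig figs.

X_C = 1/(ωC) = 29.51 Ω
Parallel: admittances add. Y = 1/R + jωC
Y = (0.03846 + j0.03388) S
|Y| = 0.05126 S → |Z| = 1/|Y| = 19.51 Ω, ∠Z = −∠Y = -41.38°

-41.38°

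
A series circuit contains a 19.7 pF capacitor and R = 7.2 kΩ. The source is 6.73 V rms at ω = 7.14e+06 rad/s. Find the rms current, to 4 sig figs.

X_C = 1/(ωC) = 7109 Ω
Z = 7200 − j7109 Ω
|Z| = √(7200² + 7109²) = 10120 Ω
I = V/|Z| = 6.73/10120 = 665.1 μA

665.1 μA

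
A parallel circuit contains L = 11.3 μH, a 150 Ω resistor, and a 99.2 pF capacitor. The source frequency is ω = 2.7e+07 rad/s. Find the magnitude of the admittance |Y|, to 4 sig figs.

6.694 mS

X_L = ωL = 305.1 Ω
X_C = 1/(ωC) = 373.4 Ω
Parallel: admittances add. Y = 1/R + 1/(jωL) + jωC
Y = (0.006667 − j0.0005992) S
|Y| = 0.006694 S → |Z| = 1/|Y| = 149.4 Ω, ∠Z = −∠Y = 5.136°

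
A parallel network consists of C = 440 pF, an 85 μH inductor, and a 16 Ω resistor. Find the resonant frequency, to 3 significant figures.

ω₀ = 1/√(LC) = 1/√(8.5e-05 × 4.4e-10) = 5.171e+06 rad/s
f₀ = ω₀/(2π) = 823 kHz

823 kHz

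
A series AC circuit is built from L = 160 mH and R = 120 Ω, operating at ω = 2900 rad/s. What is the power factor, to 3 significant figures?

0.250

X_L = ωL = 464 Ω
Z = 120 + j464 Ω
|Z| = √(120² + 464²) = 479 Ω
∠Z = arctan(464/120) = 75.5°
cos φ = cos(75.5°) = 0.250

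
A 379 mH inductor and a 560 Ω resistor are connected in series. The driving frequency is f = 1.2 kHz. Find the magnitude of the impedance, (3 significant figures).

2910 Ω

ω = 2πf = 7540 rad/s
X_L = ωL = 2860 Ω
Z = 560 + j2860 Ω
|Z| = √(560² + 2860²) = 2910 Ω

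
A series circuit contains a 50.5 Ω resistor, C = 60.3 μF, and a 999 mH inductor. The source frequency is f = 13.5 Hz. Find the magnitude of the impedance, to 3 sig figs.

ω = 2πf = 84.82 rad/s
X_L = ωL = 84.7 Ω
X_C = 1/(ωC) = 196 Ω
Net reactance X = X_L − X_C = -111 Ω
Z = 50.5 − j111 Ω
|Z| = √(50.5² + 111²) = 122 Ω

122 Ω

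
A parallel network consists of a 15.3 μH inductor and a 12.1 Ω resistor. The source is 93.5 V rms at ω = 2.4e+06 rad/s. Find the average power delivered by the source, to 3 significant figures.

722 W

X_L = ωL = 36.7 Ω
Parallel: admittances add. Y = 1/R + 1/(jωL)
Y = (0.0826 − j0.0272) S
|Y| = 0.0870 S → |Z| = 1/|Y| = 11.5 Ω, ∠Z = −∠Y = 18.2°
I = V/|Z| = 8.14 A
P = VI cos φ = 93.5 × 8.14 × cos(18.2°) = 722 W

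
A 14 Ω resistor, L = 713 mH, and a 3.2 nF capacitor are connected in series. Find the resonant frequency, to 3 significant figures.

3.33 kHz

ω₀ = 1/√(LC) = 1/√(0.713 × 3.2e-09) = 20940 rad/s
f₀ = ω₀/(2π) = 3.33 kHz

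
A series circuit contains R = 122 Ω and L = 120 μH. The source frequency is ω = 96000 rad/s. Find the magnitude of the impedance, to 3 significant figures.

123 Ω

X_L = ωL = 11.5 Ω
Z = 122 + j11.5 Ω
|Z| = √(122² + 11.5²) = 123 Ω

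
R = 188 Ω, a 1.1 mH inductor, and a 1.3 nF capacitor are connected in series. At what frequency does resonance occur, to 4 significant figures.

133.1 kHz

ω₀ = 1/√(LC) = 1/√(0.0011 × 1.3e-09) = 836200 rad/s
f₀ = ω₀/(2π) = 133.1 kHz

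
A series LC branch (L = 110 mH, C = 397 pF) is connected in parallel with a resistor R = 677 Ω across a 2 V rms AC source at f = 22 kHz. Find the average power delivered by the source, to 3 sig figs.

5.91 mW

ω = 2πf = 138200 rad/s
X_L = ωL = 15200 Ω
X_C = 1/(ωC) = 18200 Ω
Branch 1: Z₁ = R = 677 Ω
Branch 2 (series LC): Z₂ = j(X_L − X_C) = −j3020 Ω
Parallel: Z = Z₁Z₂/(Z₁+Z₂), |Z| = 661 Ω, ∠Z = -12.6°
I = V/|Z| = 3.03 mA
P = VI cos φ = 2 × 0.00303 × cos(-12.6°) = 5.91 mW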